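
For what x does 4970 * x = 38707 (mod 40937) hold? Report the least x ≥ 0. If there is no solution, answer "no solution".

First find gcd(4970, 40937):
40937 = 8*4970 + 1177
4970 = 4*1177 + 262
1177 = 4*262 + 129
262 = 2*129 + 4
129 = 32*4 + 1
4 = 4*1 + 0
gcd = 1, so a unique solution mod 40937 exists.
Back-substitute for the Bézout coefficients:
1 = 129 − 32·4
1 = −32·262 + 65·129
1 = 65·1177 − 292·262
1 = −292·4970 + 1233·1177
1 = 1233·40937 − 10156·4970
So 4970·(-10156) ≡ 1 (mod 40937), giving 4970⁻¹ ≡ 30781.
x ≡ 4970⁻¹·38707 ≡ 30781·38707 ≡ 9719 (mod 40937).

9719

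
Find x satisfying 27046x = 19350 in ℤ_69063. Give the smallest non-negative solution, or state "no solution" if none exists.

55341

First find gcd(27046, 69063):
69063 = 2·27046 + 14971
27046 = 1·14971 + 12075
14971 = 1·12075 + 2896
12075 = 4·2896 + 491
2896 = 5·491 + 441
491 = 1·441 + 50
441 = 8·50 + 41
50 = 1·41 + 9
41 = 4·9 + 5
9 = 1·5 + 4
5 = 1·4 + 1
4 = 4·1 + 0
gcd = 1, so a unique solution mod 69063 exists.
Back-substitute for the Bézout coefficients:
1 = 5 − 4
1 = −9 + 2·5
1 = 2·41 − 9·9
1 = −9·50 + 11·41
1 = 11·441 − 97·50
1 = −97·491 + 108·441
1 = 108·2896 − 637·491
1 = −637·12075 + 2656·2896
1 = 2656·14971 − 3293·12075
1 = −3293·27046 + 5949·14971
1 = 5949·69063 − 15191·27046
So 27046·(-15191) ≡ 1 (mod 69063), giving 27046⁻¹ ≡ 53872.
x ≡ 27046⁻¹·19350 ≡ 53872·19350 ≡ 55341 (mod 69063).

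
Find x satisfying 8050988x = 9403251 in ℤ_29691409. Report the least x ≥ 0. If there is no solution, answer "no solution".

1991202

First find gcd(8050988, 29691409):
29691409 = 3·8050988 + 5538445
8050988 = 1·5538445 + 2512543
5538445 = 2·2512543 + 513359
2512543 = 4·513359 + 459107
513359 = 1·459107 + 54252
459107 = 8·54252 + 25091
54252 = 2·25091 + 4070
25091 = 6·4070 + 671
4070 = 6·671 + 44
671 = 15·44 + 11
44 = 4·11 + 0
gcd = 11 and 11 | 9403251, so solutions exist. Divide through by 11: 731908x ≡ 854841 (mod 2699219).
Now find 731908⁻¹ mod 2699219:
2699219 = 3·731908 + 503495
731908 = 1·503495 + 228413
503495 = 2·228413 + 46669
228413 = 4·46669 + 41737
46669 = 1·41737 + 4932
41737 = 8·4932 + 2281
4932 = 2·2281 + 370
2281 = 6·370 + 61
370 = 6·61 + 4
61 = 15·4 + 1
4 = 4·1 + 0
Back-substitute:
1 = 61 − 15·4
1 = −15·370 + 91·61
1 = 91·2281 − 561·370
1 = −561·4932 + 1213·2281
1 = 1213·41737 − 10265·4932
1 = −10265·46669 + 11478·41737
1 = 11478·228413 − 56177·46669
1 = −56177·503495 + 123832·228413
1 = 123832·731908 − 180009·503495
1 = −180009·2699219 + 663859·731908
So 731908⁻¹ ≡ 663859 (mod 2699219).
Then x ≡ 663859·854841 ≡ 1991202 (mod 2699219); the smallest non-negative solution is x = 1991202.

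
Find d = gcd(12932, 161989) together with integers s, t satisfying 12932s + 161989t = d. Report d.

Euclidean algorithm:
161989 = 12*12932 + 6805
12932 = 1*6805 + 6127
6805 = 1*6127 + 678
6127 = 9*678 + 25
678 = 27*25 + 3
25 = 8*3 + 1
3 = 3*1 + 0
gcd(12932, 161989) = 1.
Back-substituting:
1 = 25 − 8·3
1 = −8·678 + 217·25
1 = 217·6127 − 1961·678
1 = −1961·6805 + 2178·6127
1 = 2178·12932 − 4139·6805
1 = −4139·161989 + 51846·12932
So 1 = (-4139)·161989 + (51846)·12932.

1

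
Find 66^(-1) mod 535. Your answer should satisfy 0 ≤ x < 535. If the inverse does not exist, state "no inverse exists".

Apply the Euclidean algorithm to 535 and 66:
535 = 8*66 + 7
66 = 9*7 + 3
7 = 2*3 + 1
3 = 3*1 + 0
Since gcd(66, 535) = 1, back-substitute to write 1 as a combination:
1 = 7 − 2·3
1 = −2·66 + 19·7
1 = 19·535 − 154·66
Hence 66⁻¹ ≡ -154 ≡ 381 (mod 535).

381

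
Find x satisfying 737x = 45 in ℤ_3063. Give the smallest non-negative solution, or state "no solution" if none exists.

First find gcd(737, 3063):
3063 = 4×737 + 115
737 = 6×115 + 47
115 = 2×47 + 21
47 = 2×21 + 5
21 = 4×5 + 1
5 = 5×1 + 0
gcd = 1, so a unique solution mod 3063 exists.
Back-substitute for the Bézout coefficients:
1 = 21 − 4·5
1 = −4·47 + 9·21
1 = 9·115 − 22·47
1 = −22·737 + 141·115
1 = 141·3063 − 586·737
So 737·(-586) ≡ 1 (mod 3063), giving 737⁻¹ ≡ 2477.
x ≡ 737⁻¹·45 ≡ 2477·45 ≡ 1197 (mod 3063).

1197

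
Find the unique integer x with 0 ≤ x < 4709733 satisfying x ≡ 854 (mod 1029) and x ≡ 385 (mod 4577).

Write x = 854 + 1029·k. Then 1029·k ≡ 385 − 854 ≡ 4108 (mod 4577).
Need 1029⁻¹ mod 4577. Extended Euclid on (4577, 1029):
4577 = 4×1029 + 461
1029 = 2×461 + 107
461 = 4×107 + 33
107 = 3×33 + 8
33 = 4×8 + 1
8 = 8×1 + 0
Back-substitute:
1 = 33 − 4·8
1 = −4·107 + 13·33
1 = 13·461 − 56·107
1 = −56·1029 + 125·461
1 = 125·4577 − 556·1029
1029⁻¹ ≡ 4021 (mod 4577), so k ≡ 4021·4108 ≡ 4452 (mod 4577).
x = 854 + 1029·4452 = 4581962.

4581962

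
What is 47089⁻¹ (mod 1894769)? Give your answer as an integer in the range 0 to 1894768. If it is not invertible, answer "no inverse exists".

gcd(1894769, 47089) by repeated division:
1894769 = 40×47089 + 11209
47089 = 4×11209 + 2253
11209 = 4×2253 + 2197
2253 = 1×2197 + 56
2197 = 39×56 + 13
56 = 4×13 + 4
13 = 3×4 + 1
4 = 4×1 + 0
Since gcd(47089, 1894769) = 1, back-substitute to write 1 as a combination:
1 = 13 − 3·4
1 = −3·56 + 13·13
1 = 13·2197 − 510·56
1 = −510·2253 + 523·2197
1 = 523·11209 − 2602·2253
1 = −2602·47089 + 10931·11209
1 = 10931·1894769 − 439842·47089
Thus 47089·(-439842) ≡ 1 (mod 1894769); reducing, -439842 mod 1894769 = 1454927.

1454927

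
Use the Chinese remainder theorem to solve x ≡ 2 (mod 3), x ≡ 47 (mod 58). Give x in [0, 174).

Write x = 2 + 3·k. Then 3·k ≡ 47 − 2 ≡ 45 (mod 58).
Need 3⁻¹ mod 58. Extended Euclid on (58, 3):
58 = 19×3 + 1
3 = 3×1 + 0
Back-substitute:
1 = 58 − 19·3
3⁻¹ ≡ 39 (mod 58), so k ≡ 39·45 ≡ 15 (mod 58).
x = 2 + 3·15 = 47.

47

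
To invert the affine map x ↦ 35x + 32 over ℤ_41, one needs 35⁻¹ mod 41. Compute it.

gcd(41, 35) by repeated division:
41 = 1×35 + 6
35 = 5×6 + 5
6 = 1×5 + 1
5 = 5×1 + 0
The gcd is 1. Working backward:
1 = 6 − 5
1 = −35 + 6·6
1 = 6·41 − 7·35
So 35·(-7) ≡ 1 (mod 41), and -7 ≡ 34 (mod 41).

34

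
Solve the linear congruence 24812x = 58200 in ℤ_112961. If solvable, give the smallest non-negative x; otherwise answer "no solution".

18468

First find gcd(24812, 112961):
112961 = 4×24812 + 13713
24812 = 1×13713 + 11099
13713 = 1×11099 + 2614
11099 = 4×2614 + 643
2614 = 4×643 + 42
643 = 15×42 + 13
42 = 3×13 + 3
13 = 4×3 + 1
3 = 3×1 + 0
gcd = 1, so a unique solution mod 112961 exists.
Back-substitute for the Bézout coefficients:
1 = 13 − 4·3
1 = −4·42 + 13·13
1 = 13·643 − 199·42
1 = −199·2614 + 809·643
1 = 809·11099 − 3435·2614
1 = −3435·13713 + 4244·11099
1 = 4244·24812 − 7679·13713
1 = −7679·112961 + 34960·24812
So 24812·(34960) ≡ 1 (mod 112961), giving 24812⁻¹ ≡ 34960.
x ≡ 24812⁻¹·58200 ≡ 34960·58200 ≡ 18468 (mod 112961).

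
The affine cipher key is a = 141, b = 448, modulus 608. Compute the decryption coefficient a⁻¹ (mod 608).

gcd(608, 141) by repeated division:
608 = 4·141 + 44
141 = 3·44 + 9
44 = 4·9 + 8
9 = 1·8 + 1
8 = 8·1 + 0
Since gcd(141, 608) = 1, back-substitute to write 1 as a combination:
1 = 9 − 8
1 = −44 + 5·9
1 = 5·141 − 16·44
1 = −16·608 + 69·141
So 141·69 ≡ 1 (mod 608).

69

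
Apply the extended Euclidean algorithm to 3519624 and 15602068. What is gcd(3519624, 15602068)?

Repeated division:
15602068 = 4*3519624 + 1523572
3519624 = 2*1523572 + 472480
1523572 = 3*472480 + 106132
472480 = 4*106132 + 47952
106132 = 2*47952 + 10228
47952 = 4*10228 + 7040
10228 = 1*7040 + 3188
7040 = 2*3188 + 664
3188 = 4*664 + 532
664 = 1*532 + 132
532 = 4*132 + 4
132 = 33*4 + 0
gcd(3519624, 15602068) = 4.
Back-substituting:
4 = 532 − 4·132
4 = −4·664 + 5·532
4 = 5·3188 − 24·664
4 = −24·7040 + 53·3188
4 = 53·10228 − 77·7040
4 = −77·47952 + 361·10228
4 = 361·106132 − 799·47952
4 = −799·472480 + 3557·106132
4 = 3557·1523572 − 11470·472480
4 = −11470·3519624 + 26497·1523572
4 = 26497·15602068 − 117458·3519624
So 4 = (26497)·15602068 + (-117458)·3519624.

4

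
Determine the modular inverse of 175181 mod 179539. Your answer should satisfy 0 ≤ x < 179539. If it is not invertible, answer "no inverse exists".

165985

Extended Euclidean algorithm:
179539 = 1*175181 + 4358
175181 = 40*4358 + 861
4358 = 5*861 + 53
861 = 16*53 + 13
53 = 4*13 + 1
13 = 13*1 + 0
The gcd is 1. Working backward:
1 = 53 − 4·13
1 = −4·861 + 65·53
1 = 65·4358 − 329·861
1 = −329·175181 + 13225·4358
1 = 13225·179539 − 13554·175181
Thus 175181·(-13554) ≡ 1 (mod 179539); reducing, -13554 mod 179539 = 165985.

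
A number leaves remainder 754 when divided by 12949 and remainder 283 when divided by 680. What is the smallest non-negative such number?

1308603

Write x = 754 + 12949·k. Then 12949·k ≡ 283 − 754 ≡ 209 (mod 680).
Need 12949⁻¹ mod 680. Extended Euclid on (680, 29):
680 = 23·29 + 13
29 = 2·13 + 3
13 = 4·3 + 1
3 = 3·1 + 0
Back-substitute:
1 = 13 − 4·3
1 = −4·29 + 9·13
1 = 9·680 − 211·29
12949⁻¹ ≡ 469 (mod 680), so k ≡ 469·209 ≡ 101 (mod 680).
x = 754 + 12949·101 = 1308603.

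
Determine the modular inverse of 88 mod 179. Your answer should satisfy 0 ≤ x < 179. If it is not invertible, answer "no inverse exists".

Run Euclid on (179, 88):
179 = 2*88 + 3
88 = 29*3 + 1
3 = 3*1 + 0
Since gcd(88, 179) = 1, back-substitute to write 1 as a combination:
1 = 88 − 29·3
1 = −29·179 + 59·88
So 88·59 ≡ 1 (mod 179).

59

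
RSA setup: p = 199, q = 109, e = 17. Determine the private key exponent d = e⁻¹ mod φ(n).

φ(n) = (p−1)(q−1) = 198·108 = 21384.
Need d with 17·d ≡ 1 (mod 21384). Apply the extended Euclidean algorithm:
21384 = 1257·17 + 15
17 = 1·15 + 2
15 = 7·2 + 1
2 = 2·1 + 0
Back-substitute:
1 = 15 − 7·2
1 = −7·17 + 8·15
1 = 8·21384 − 10063·17
So 17·(-10063) ≡ 1 (mod 21384), hence d ≡ -10063 ≡ 11321 (mod 21384).

11321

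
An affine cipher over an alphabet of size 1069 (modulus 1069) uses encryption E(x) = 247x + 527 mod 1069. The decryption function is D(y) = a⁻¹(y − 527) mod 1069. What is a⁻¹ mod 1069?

805

Apply the Euclidean algorithm to 1069 and 247:
1069 = 4*247 + 81
247 = 3*81 + 4
81 = 20*4 + 1
4 = 4*1 + 0
gcd = 1, so the inverse exists. Back-substitute:
1 = 81 − 20·4
1 = −20·247 + 61·81
1 = 61·1069 − 264·247
Thus 247·(-264) ≡ 1 (mod 1069); reducing, -264 mod 1069 = 805.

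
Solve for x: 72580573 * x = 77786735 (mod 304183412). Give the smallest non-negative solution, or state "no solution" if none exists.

First find gcd(72580573, 304183412):
304183412 = 4×72580573 + 13861120
72580573 = 5×13861120 + 3274973
13861120 = 4×3274973 + 761228
3274973 = 4×761228 + 230061
761228 = 3×230061 + 71045
230061 = 3×71045 + 16926
71045 = 4×16926 + 3341
16926 = 5×3341 + 221
3341 = 15×221 + 26
221 = 8×26 + 13
26 = 2×13 + 0
gcd = 13 and 13 | 77786735, so solutions exist. Divide through by 13: 5583121x ≡ 5983595 (mod 23398724).
Now find 5583121⁻¹ mod 23398724:
23398724 = 4×5583121 + 1066240
5583121 = 5×1066240 + 251921
1066240 = 4×251921 + 58556
251921 = 4×58556 + 17697
58556 = 3×17697 + 5465
17697 = 3×5465 + 1302
5465 = 4×1302 + 257
1302 = 5×257 + 17
257 = 15×17 + 2
17 = 8×2 + 1
2 = 2×1 + 0
Back-substitute:
1 = 17 − 8·2
1 = −8·257 + 121·17
1 = 121·1302 − 613·257
1 = −613·5465 + 2573·1302
1 = 2573·17697 − 8332·5465
1 = −8332·58556 + 27569·17697
1 = 27569·251921 − 118608·58556
1 = −118608·1066240 + 502001·251921
1 = 502001·5583121 − 2628613·1066240
1 = −2628613·23398724 + 11016453·5583121
So 5583121⁻¹ ≡ 11016453 (mod 23398724).
Then x ≡ 11016453·5983595 ≡ 20385971 (mod 23398724); the smallest non-negative solution is x = 20385971.

20385971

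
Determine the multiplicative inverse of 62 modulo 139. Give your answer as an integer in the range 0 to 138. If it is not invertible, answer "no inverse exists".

74

Extended Euclidean algorithm:
139 = 2*62 + 15
62 = 4*15 + 2
15 = 7*2 + 1
2 = 2*1 + 0
The gcd is 1. Working backward:
1 = 15 − 7·2
1 = −7·62 + 29·15
1 = 29·139 − 65·62
Hence 62⁻¹ ≡ -65 ≡ 74 (mod 139).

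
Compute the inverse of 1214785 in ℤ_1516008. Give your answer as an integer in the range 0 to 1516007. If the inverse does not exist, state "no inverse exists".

Compute gcd(1214785, 1516008):
1516008 = 1×1214785 + 301223
1214785 = 4×301223 + 9893
301223 = 30×9893 + 4433
9893 = 2×4433 + 1027
4433 = 4×1027 + 325
1027 = 3×325 + 52
325 = 6×52 + 13
52 = 4×13 + 0
gcd(1214785, 1516008) = 13 ≠ 1, so 1214785 has no multiplicative inverse modulo 1516008.

no inverse exists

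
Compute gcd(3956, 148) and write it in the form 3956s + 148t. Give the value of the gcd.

4

Euclidean algorithm:
3956 = 26*148 + 108
148 = 1*108 + 40
108 = 2*40 + 28
40 = 1*28 + 12
28 = 2*12 + 4
12 = 3*4 + 0
gcd(3956, 148) = 4.
Express as a combination:
4 = 28 − 2·12
4 = −2·40 + 3·28
4 = 3·108 − 8·40
4 = −8·148 + 11·108
4 = 11·3956 − 294·148
So 4 = (11)·3956 + (-294)·148.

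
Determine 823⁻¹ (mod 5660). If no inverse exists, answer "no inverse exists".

4147

Run Euclid on (5660, 823):
5660 = 6·823 + 722
823 = 1·722 + 101
722 = 7·101 + 15
101 = 6·15 + 11
15 = 1·11 + 4
11 = 2·4 + 3
4 = 1·3 + 1
3 = 3·1 + 0
Since gcd(823, 5660) = 1, back-substitute to write 1 as a combination:
1 = 4 − 3
1 = −11 + 3·4
1 = 3·15 − 4·11
1 = −4·101 + 27·15
1 = 27·722 − 193·101
1 = −193·823 + 220·722
1 = 220·5660 − 1513·823
Hence 823⁻¹ ≡ -1513 ≡ 4147 (mod 5660).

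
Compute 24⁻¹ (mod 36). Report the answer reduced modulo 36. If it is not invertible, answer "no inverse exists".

no inverse exists

Compute gcd(24, 36):
36 = 1·24 + 12
24 = 2·12 + 0
gcd(24, 36) = 12 ≠ 1, so 24 has no multiplicative inverse modulo 36.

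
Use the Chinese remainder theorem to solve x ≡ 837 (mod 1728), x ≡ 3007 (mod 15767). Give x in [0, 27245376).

13783365

Write x = 837 + 1728·k. Then 1728·k ≡ 3007 − 837 ≡ 2170 (mod 15767).
Need 1728⁻¹ mod 15767. Extended Euclid on (15767, 1728):
15767 = 9×1728 + 215
1728 = 8×215 + 8
215 = 26×8 + 7
8 = 1×7 + 1
7 = 7×1 + 0
Back-substitute:
1 = 8 − 7
1 = −215 + 27·8
1 = 27·1728 − 217·215
1 = −217·15767 + 1980·1728
1728⁻¹ ≡ 1980 (mod 15767), so k ≡ 1980·2170 ≡ 7976 (mod 15767).
x = 837 + 1728·7976 = 13783365.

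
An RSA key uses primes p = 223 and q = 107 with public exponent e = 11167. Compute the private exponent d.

φ(n) = (p−1)(q−1) = 222·106 = 23532.
Need d with 11167·d ≡ 1 (mod 23532). Apply the extended Euclidean algorithm:
23532 = 2×11167 + 1198
11167 = 9×1198 + 385
1198 = 3×385 + 43
385 = 8×43 + 41
43 = 1×41 + 2
41 = 20×2 + 1
2 = 2×1 + 0
Back-substitute:
1 = 41 − 20·2
1 = −20·43 + 21·41
1 = 21·385 − 188·43
1 = −188·1198 + 585·385
1 = 585·11167 − 5453·1198
1 = −5453·23532 + 11491·11167
So 11167·11491 ≡ 1 (mod 23532), hence d = 11491.

11491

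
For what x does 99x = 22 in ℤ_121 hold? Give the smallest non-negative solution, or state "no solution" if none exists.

10

First find gcd(99, 121):
121 = 1×99 + 22
99 = 4×22 + 11
22 = 2×11 + 0
gcd = 11 and 11 | 22, so solutions exist. Divide through by 11: 9x ≡ 2 (mod 11).
Now find 9⁻¹ mod 11:
11 = 1×9 + 2
9 = 4×2 + 1
2 = 2×1 + 0
Back-substitute:
1 = 9 − 4·2
1 = −4·11 + 5·9
So 9⁻¹ ≡ 5 (mod 11).
Then x ≡ 5·2 ≡ 10 (mod 11); the smallest non-negative solution is x = 10.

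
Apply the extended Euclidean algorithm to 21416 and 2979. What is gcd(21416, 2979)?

Apply Euclid's algorithm to 21416 and 2979:
21416 = 7·2979 + 563
2979 = 5·563 + 164
563 = 3·164 + 71
164 = 2·71 + 22
71 = 3·22 + 5
22 = 4·5 + 2
5 = 2·2 + 1
2 = 2·1 + 0
gcd(21416, 2979) = 1.
Express as a combination:
1 = 5 − 2·2
1 = −2·22 + 9·5
1 = 9·71 − 29·22
1 = −29·164 + 67·71
1 = 67·563 − 230·164
1 = −230·2979 + 1217·563
1 = 1217·21416 − 8749·2979
So 1 = (1217)·21416 + (-8749)·2979.

1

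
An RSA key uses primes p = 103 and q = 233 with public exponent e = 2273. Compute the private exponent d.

φ(n) = (p−1)(q−1) = 102·232 = 23664.
Need d with 2273·d ≡ 1 (mod 23664). Apply the extended Euclidean algorithm:
23664 = 10·2273 + 934
2273 = 2·934 + 405
934 = 2·405 + 124
405 = 3·124 + 33
124 = 3·33 + 25
33 = 1·25 + 8
25 = 3·8 + 1
8 = 8·1 + 0
Back-substitute:
1 = 25 − 3·8
1 = −3·33 + 4·25
1 = 4·124 − 15·33
1 = −15·405 + 49·124
1 = 49·934 − 113·405
1 = −113·2273 + 275·934
1 = 275·23664 − 2863·2273
So 2273·(-2863) ≡ 1 (mod 23664), hence d ≡ -2863 ≡ 20801 (mod 23664).

20801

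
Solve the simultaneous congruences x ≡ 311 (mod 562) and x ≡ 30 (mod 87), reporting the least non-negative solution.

24477

Write x = 311 + 562·k. Then 562·k ≡ 30 − 311 ≡ 67 (mod 87).
Need 562⁻¹ mod 87. Extended Euclid on (87, 40):
87 = 2*40 + 7
40 = 5*7 + 5
7 = 1*5 + 2
5 = 2*2 + 1
2 = 2*1 + 0
Back-substitute:
1 = 5 − 2·2
1 = −2·7 + 3·5
1 = 3·40 − 17·7
1 = −17·87 + 37·40
562⁻¹ ≡ 37 (mod 87), so k ≡ 37·67 ≡ 43 (mod 87).
x = 311 + 562·43 = 24477.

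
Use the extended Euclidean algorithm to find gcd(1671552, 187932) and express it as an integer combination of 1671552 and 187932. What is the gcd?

Repeated division:
1671552 = 8*187932 + 168096
187932 = 1*168096 + 19836
168096 = 8*19836 + 9408
19836 = 2*9408 + 1020
9408 = 9*1020 + 228
1020 = 4*228 + 108
228 = 2*108 + 12
108 = 9*12 + 0
gcd(1671552, 187932) = 12.
Express as a combination:
12 = 228 − 2·108
12 = −2·1020 + 9·228
12 = 9·9408 − 83·1020
12 = −83·19836 + 175·9408
12 = 175·168096 − 1483·19836
12 = −1483·187932 + 1658·168096
12 = 1658·1671552 − 14747·187932
So 12 = (1658)·1671552 + (-14747)·187932.

12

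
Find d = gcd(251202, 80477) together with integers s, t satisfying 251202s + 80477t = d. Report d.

1

Apply Euclid's algorithm to 251202 and 80477:
251202 = 3×80477 + 9771
80477 = 8×9771 + 2309
9771 = 4×2309 + 535
2309 = 4×535 + 169
535 = 3×169 + 28
169 = 6×28 + 1
28 = 28×1 + 0
gcd(251202, 80477) = 1.
Express as a combination:
1 = 169 − 6·28
1 = −6·535 + 19·169
1 = 19·2309 − 82·535
1 = −82·9771 + 347·2309
1 = 347·80477 − 2858·9771
1 = −2858·251202 + 8921·80477
So 1 = (-2858)·251202 + (8921)·80477.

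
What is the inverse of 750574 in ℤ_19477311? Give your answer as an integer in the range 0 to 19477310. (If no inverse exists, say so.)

Extended Euclidean algorithm:
19477311 = 25·750574 + 712961
750574 = 1·712961 + 37613
712961 = 18·37613 + 35927
37613 = 1·35927 + 1686
35927 = 21·1686 + 521
1686 = 3·521 + 123
521 = 4·123 + 29
123 = 4·29 + 7
29 = 4·7 + 1
7 = 7·1 + 0
The gcd is 1. Working backward:
1 = 29 − 4·7
1 = −4·123 + 17·29
1 = 17·521 − 72·123
1 = −72·1686 + 233·521
1 = 233·35927 − 4965·1686
1 = −4965·37613 + 5198·35927
1 = 5198·712961 − 98529·37613
1 = −98529·750574 + 103727·712961
1 = 103727·19477311 − 2691704·750574
So 750574·(-2691704) ≡ 1 (mod 19477311), and -2691704 ≡ 16785607 (mod 19477311).

16785607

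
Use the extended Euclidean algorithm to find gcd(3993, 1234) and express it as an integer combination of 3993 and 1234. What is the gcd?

1

Euclidean algorithm:
3993 = 3×1234 + 291
1234 = 4×291 + 70
291 = 4×70 + 11
70 = 6×11 + 4
11 = 2×4 + 3
4 = 1×3 + 1
3 = 3×1 + 0
gcd(3993, 1234) = 1.
Back-substituting:
1 = 4 − 3
1 = −11 + 3·4
1 = 3·70 − 19·11
1 = −19·291 + 79·70
1 = 79·1234 − 335·291
1 = −335·3993 + 1084·1234
So 1 = (-335)·3993 + (1084)·1234.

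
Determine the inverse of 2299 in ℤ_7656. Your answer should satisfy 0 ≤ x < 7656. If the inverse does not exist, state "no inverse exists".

Compute gcd(2299, 7656):
7656 = 3*2299 + 759
2299 = 3*759 + 22
759 = 34*22 + 11
22 = 2*11 + 0
Since gcd = 11 > 1, 2299 is not a unit mod 7656.

no inverse exists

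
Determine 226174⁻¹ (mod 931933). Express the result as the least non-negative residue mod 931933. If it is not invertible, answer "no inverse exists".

207484

Extended Euclidean algorithm:
931933 = 4·226174 + 27237
226174 = 8·27237 + 8278
27237 = 3·8278 + 2403
8278 = 3·2403 + 1069
2403 = 2·1069 + 265
1069 = 4·265 + 9
265 = 29·9 + 4
9 = 2·4 + 1
4 = 4·1 + 0
The gcd is 1. Working backward:
1 = 9 − 2·4
1 = −2·265 + 59·9
1 = 59·1069 − 238·265
1 = −238·2403 + 535·1069
1 = 535·8278 − 1843·2403
1 = −1843·27237 + 6064·8278
1 = 6064·226174 − 50355·27237
1 = −50355·931933 + 207484·226174
So 226174·207484 ≡ 1 (mod 931933).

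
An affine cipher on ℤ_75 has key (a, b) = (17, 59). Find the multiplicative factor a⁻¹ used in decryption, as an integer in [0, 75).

53

gcd(75, 17) by repeated division:
75 = 4·17 + 7
17 = 2·7 + 3
7 = 2·3 + 1
3 = 3·1 + 0
The gcd is 1. Working backward:
1 = 7 − 2·3
1 = −2·17 + 5·7
1 = 5·75 − 22·17
Thus 17·(-22) ≡ 1 (mod 75); reducing, -22 mod 75 = 53.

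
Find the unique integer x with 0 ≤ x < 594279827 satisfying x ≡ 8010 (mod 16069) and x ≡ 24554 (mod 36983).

Write x = 8010 + 16069·k. Then 16069·k ≡ 24554 − 8010 ≡ 16544 (mod 36983).
Need 16069⁻¹ mod 36983. Extended Euclid on (36983, 16069):
36983 = 2×16069 + 4845
16069 = 3×4845 + 1534
4845 = 3×1534 + 243
1534 = 6×243 + 76
243 = 3×76 + 15
76 = 5×15 + 1
15 = 15×1 + 0
Back-substitute:
1 = 76 − 5·15
1 = −5·243 + 16·76
1 = 16·1534 − 101·243
1 = −101·4845 + 319·1534
1 = 319·16069 − 1058·4845
1 = −1058·36983 + 2435·16069
16069⁻¹ ≡ 2435 (mod 36983), so k ≡ 2435·16544 ≡ 10153 (mod 36983).
x = 8010 + 16069·10153 = 163156567.

163156567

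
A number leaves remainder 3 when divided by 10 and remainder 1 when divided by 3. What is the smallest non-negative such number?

13

Write x = 3 + 10·k. Then 10·k ≡ 1 − 3 ≡ 1 (mod 3).
Need 10⁻¹ mod 3. Extended Euclid on (3, 1):
3 = 3*1 + 0
10⁻¹ ≡ 1 (mod 3), so k ≡ 1·1 ≡ 1 (mod 3).
x = 3 + 10·1 = 13.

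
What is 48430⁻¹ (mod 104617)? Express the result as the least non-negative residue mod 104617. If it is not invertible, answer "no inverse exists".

31640

Run Euclid on (104617, 48430):
104617 = 2×48430 + 7757
48430 = 6×7757 + 1888
7757 = 4×1888 + 205
1888 = 9×205 + 43
205 = 4×43 + 33
43 = 1×33 + 10
33 = 3×10 + 3
10 = 3×3 + 1
3 = 3×1 + 0
The gcd is 1. Working backward:
1 = 10 − 3·3
1 = −3·33 + 10·10
1 = 10·43 − 13·33
1 = −13·205 + 62·43
1 = 62·1888 − 571·205
1 = −571·7757 + 2346·1888
1 = 2346·48430 − 14647·7757
1 = −14647·104617 + 31640·48430
So 48430·31640 ≡ 1 (mod 104617).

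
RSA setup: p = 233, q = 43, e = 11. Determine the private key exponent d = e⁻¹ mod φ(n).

5315

φ(n) = (p−1)(q−1) = 232·42 = 9744.
Need d with 11·d ≡ 1 (mod 9744). Apply the extended Euclidean algorithm:
9744 = 885×11 + 9
11 = 1×9 + 2
9 = 4×2 + 1
2 = 2×1 + 0
Back-substitute:
1 = 9 − 4·2
1 = −4·11 + 5·9
1 = 5·9744 − 4429·11
So 11·(-4429) ≡ 1 (mod 9744), hence d ≡ -4429 ≡ 5315 (mod 9744).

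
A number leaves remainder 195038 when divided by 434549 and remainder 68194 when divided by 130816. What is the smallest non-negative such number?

Write x = 195038 + 434549·k. Then 434549·k ≡ 68194 − 195038 ≡ 3972 (mod 130816).
Need 434549⁻¹ mod 130816. Extended Euclid on (130816, 42101):
130816 = 3·42101 + 4513
42101 = 9·4513 + 1484
4513 = 3·1484 + 61
1484 = 24·61 + 20
61 = 3·20 + 1
20 = 20·1 + 0
Back-substitute:
1 = 61 − 3·20
1 = −3·1484 + 73·61
1 = 73·4513 − 222·1484
1 = −222·42101 + 2071·4513
1 = 2071·130816 − 6435·42101
434549⁻¹ ≡ 124381 (mod 130816), so k ≡ 124381·3972 ≡ 80116 (mod 130816).
x = 195038 + 434549·80116 = 34814522722.

34814522722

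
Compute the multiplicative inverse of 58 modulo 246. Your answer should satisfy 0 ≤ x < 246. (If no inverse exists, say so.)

Compute gcd(58, 246):
246 = 4·58 + 14
58 = 4·14 + 2
14 = 7·2 + 0
The gcd is 2, not 1, hence no inverse exists.

no inverse exists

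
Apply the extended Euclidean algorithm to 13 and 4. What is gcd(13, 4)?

Euclidean algorithm:
13 = 3·4 + 1
4 = 4·1 + 0
gcd(13, 4) = 1.
Back-substituting:
1 = 13 − 3·4
So 1 = (1)·13 + (-3)·4.

1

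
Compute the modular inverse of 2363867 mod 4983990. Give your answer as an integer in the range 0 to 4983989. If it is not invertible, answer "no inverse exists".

Euclidean algorithm on 4983990, 2363867:
4983990 = 2·2363867 + 256256
2363867 = 9·256256 + 57563
256256 = 4·57563 + 26004
57563 = 2·26004 + 5555
26004 = 4·5555 + 3784
5555 = 1·3784 + 1771
3784 = 2·1771 + 242
1771 = 7·242 + 77
242 = 3·77 + 11
77 = 7·11 + 0
The gcd is 11, not 1, hence no inverse exists.

no inverse exists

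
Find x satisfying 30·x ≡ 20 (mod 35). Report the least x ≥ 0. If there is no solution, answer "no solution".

First find gcd(30, 35):
35 = 1*30 + 5
30 = 6*5 + 0
gcd = 5 and 5 | 20, so solutions exist. Divide through by 5: 6x ≡ 4 (mod 7).
Now find 6⁻¹ mod 7:
7 = 1*6 + 1
6 = 6*1 + 0
Back-substitute:
1 = 7 − 6
So 6·(-1) ≡ 1 (mod 7), i.e. 6⁻¹ ≡ 6.
Then x ≡ 6·4 ≡ 3 (mod 7); the smallest non-negative solution is x = 3.

3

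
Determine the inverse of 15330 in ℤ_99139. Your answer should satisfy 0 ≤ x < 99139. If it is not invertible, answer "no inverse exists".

96494

Run Euclid on (99139, 15330):
99139 = 6·15330 + 7159
15330 = 2·7159 + 1012
7159 = 7·1012 + 75
1012 = 13·75 + 37
75 = 2·37 + 1
37 = 37·1 + 0
gcd = 1, so the inverse exists. Back-substitute:
1 = 75 − 2·37
1 = −2·1012 + 27·75
1 = 27·7159 − 191·1012
1 = −191·15330 + 409·7159
1 = 409·99139 − 2645·15330
So 15330·(-2645) ≡ 1 (mod 99139), and -2645 ≡ 96494 (mod 99139).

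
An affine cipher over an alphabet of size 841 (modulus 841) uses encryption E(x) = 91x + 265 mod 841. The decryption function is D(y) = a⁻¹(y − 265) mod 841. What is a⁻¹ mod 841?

Apply the Euclidean algorithm to 841 and 91:
841 = 9*91 + 22
91 = 4*22 + 3
22 = 7*3 + 1
3 = 3*1 + 0
Since gcd(91, 841) = 1, back-substitute to write 1 as a combination:
1 = 22 − 7·3
1 = −7·91 + 29·22
1 = 29·841 − 268·91
Hence 91⁻¹ ≡ -268 ≡ 573 (mod 841).

573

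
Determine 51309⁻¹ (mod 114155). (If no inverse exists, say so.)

31099

Apply the Euclidean algorithm to 114155 and 51309:
114155 = 2·51309 + 11537
51309 = 4·11537 + 5161
11537 = 2·5161 + 1215
5161 = 4·1215 + 301
1215 = 4·301 + 11
301 = 27·11 + 4
11 = 2·4 + 3
4 = 1·3 + 1
3 = 3·1 + 0
Since gcd(51309, 114155) = 1, back-substitute to write 1 as a combination:
1 = 4 − 3
1 = −11 + 3·4
1 = 3·301 − 82·11
1 = −82·1215 + 331·301
1 = 331·5161 − 1406·1215
1 = −1406·11537 + 3143·5161
1 = 3143·51309 − 13978·11537
1 = −13978·114155 + 31099·51309
So 51309·31099 ≡ 1 (mod 114155).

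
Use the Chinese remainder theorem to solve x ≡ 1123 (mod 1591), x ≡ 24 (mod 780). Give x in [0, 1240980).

305004

Write x = 1123 + 1591·k. Then 1591·k ≡ 24 − 1123 ≡ 461 (mod 780).
Need 1591⁻¹ mod 780. Extended Euclid on (780, 31):
780 = 25×31 + 5
31 = 6×5 + 1
5 = 5×1 + 0
Back-substitute:
1 = 31 − 6·5
1 = −6·780 + 151·31
1591⁻¹ ≡ 151 (mod 780), so k ≡ 151·461 ≡ 191 (mod 780).
x = 1123 + 1591·191 = 305004.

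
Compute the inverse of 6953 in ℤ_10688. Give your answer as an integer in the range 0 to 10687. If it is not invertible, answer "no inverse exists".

Extended Euclidean algorithm:
10688 = 1·6953 + 3735
6953 = 1·3735 + 3218
3735 = 1·3218 + 517
3218 = 6·517 + 116
517 = 4·116 + 53
116 = 2·53 + 10
53 = 5·10 + 3
10 = 3·3 + 1
3 = 3·1 + 0
The gcd is 1. Working backward:
1 = 10 − 3·3
1 = −3·53 + 16·10
1 = 16·116 − 35·53
1 = −35·517 + 156·116
1 = 156·3218 − 971·517
1 = −971·3735 + 1127·3218
1 = 1127·6953 − 2098·3735
1 = −2098·10688 + 3225·6953
So 6953·3225 ≡ 1 (mod 10688).

3225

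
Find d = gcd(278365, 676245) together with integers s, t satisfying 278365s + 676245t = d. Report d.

Repeated division:
676245 = 2*278365 + 119515
278365 = 2*119515 + 39335
119515 = 3*39335 + 1510
39335 = 26*1510 + 75
1510 = 20*75 + 10
75 = 7*10 + 5
10 = 2*5 + 0
gcd(278365, 676245) = 5.
Back-substituting:
5 = 75 − 7·10
5 = −7·1510 + 141·75
5 = 141·39335 − 3673·1510
5 = −3673·119515 + 11160·39335
5 = 11160·278365 − 25993·119515
5 = −25993·676245 + 63146·278365
So 5 = (-25993)·676245 + (63146)·278365.

5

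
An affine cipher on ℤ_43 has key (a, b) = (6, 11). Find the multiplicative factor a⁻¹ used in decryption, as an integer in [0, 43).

Apply the Euclidean algorithm to 43 and 6:
43 = 7*6 + 1
6 = 6*1 + 0
The gcd is 1. Working backward:
1 = 43 − 7·6
Hence 6⁻¹ ≡ -7 ≡ 36 (mod 43).

36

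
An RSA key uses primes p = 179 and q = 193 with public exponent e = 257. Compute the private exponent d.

φ(n) = (p−1)(q−1) = 178·192 = 34176.
Need d with 257·d ≡ 1 (mod 34176). Apply the extended Euclidean algorithm:
34176 = 132×257 + 252
257 = 1×252 + 5
252 = 50×5 + 2
5 = 2×2 + 1
2 = 2×1 + 0
Back-substitute:
1 = 5 − 2·2
1 = −2·252 + 101·5
1 = 101·257 − 103·252
1 = −103·34176 + 13697·257
So 257·13697 ≡ 1 (mod 34176), hence d = 13697.

13697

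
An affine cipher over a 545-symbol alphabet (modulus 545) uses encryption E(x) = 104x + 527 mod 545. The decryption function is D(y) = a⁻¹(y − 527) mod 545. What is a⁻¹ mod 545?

414

Run Euclid on (545, 104):
545 = 5*104 + 25
104 = 4*25 + 4
25 = 6*4 + 1
4 = 4*1 + 0
The gcd is 1. Working backward:
1 = 25 − 6·4
1 = −6·104 + 25·25
1 = 25·545 − 131·104
So 104·(-131) ≡ 1 (mod 545), and -131 ≡ 414 (mod 545).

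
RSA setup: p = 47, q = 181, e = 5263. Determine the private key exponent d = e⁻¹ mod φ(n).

φ(n) = (p−1)(q−1) = 46·180 = 8280.
Need d with 5263·d ≡ 1 (mod 8280). Apply the extended Euclidean algorithm:
8280 = 1×5263 + 3017
5263 = 1×3017 + 2246
3017 = 1×2246 + 771
2246 = 2×771 + 704
771 = 1×704 + 67
704 = 10×67 + 34
67 = 1×34 + 33
34 = 1×33 + 1
33 = 33×1 + 0
Back-substitute:
1 = 34 − 33
1 = −67 + 2·34
1 = 2·704 − 21·67
1 = −21·771 + 23·704
1 = 23·2246 − 67·771
1 = −67·3017 + 90·2246
1 = 90·5263 − 157·3017
1 = −157·8280 + 247·5263
So 5263·247 ≡ 1 (mod 8280), hence d = 247.

247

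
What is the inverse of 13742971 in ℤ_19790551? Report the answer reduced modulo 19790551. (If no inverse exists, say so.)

Compute gcd(13742971, 19790551):
19790551 = 1*13742971 + 6047580
13742971 = 2*6047580 + 1647811
6047580 = 3*1647811 + 1104147
1647811 = 1*1104147 + 543664
1104147 = 2*543664 + 16819
543664 = 32*16819 + 5456
16819 = 3*5456 + 451
5456 = 12*451 + 44
451 = 10*44 + 11
44 = 4*11 + 0
gcd(13742971, 19790551) = 11 ≠ 1, so 13742971 has no multiplicative inverse modulo 19790551.

no inverse exists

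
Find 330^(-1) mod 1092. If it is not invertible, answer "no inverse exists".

Compute gcd(330, 1092):
1092 = 3*330 + 102
330 = 3*102 + 24
102 = 4*24 + 6
24 = 4*6 + 0
gcd(330, 1092) = 6 ≠ 1, so 330 has no multiplicative inverse modulo 1092.

no inverse exists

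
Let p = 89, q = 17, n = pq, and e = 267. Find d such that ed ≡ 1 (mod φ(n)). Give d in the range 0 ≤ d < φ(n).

675

φ(n) = (p−1)(q−1) = 88·16 = 1408.
Need d with 267·d ≡ 1 (mod 1408). Apply the extended Euclidean algorithm:
1408 = 5·267 + 73
267 = 3·73 + 48
73 = 1·48 + 25
48 = 1·25 + 23
25 = 1·23 + 2
23 = 11·2 + 1
2 = 2·1 + 0
Back-substitute:
1 = 23 − 11·2
1 = −11·25 + 12·23
1 = 12·48 − 23·25
1 = −23·73 + 35·48
1 = 35·267 − 128·73
1 = −128·1408 + 675·267
So 267·675 ≡ 1 (mod 1408), hence d = 675.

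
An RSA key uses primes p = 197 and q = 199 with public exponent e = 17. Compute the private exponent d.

φ(n) = (p−1)(q−1) = 196·198 = 38808.
Need d with 17·d ≡ 1 (mod 38808). Apply the extended Euclidean algorithm:
38808 = 2282*17 + 14
17 = 1*14 + 3
14 = 4*3 + 2
3 = 1*2 + 1
2 = 2*1 + 0
Back-substitute:
1 = 3 − 2
1 = −14 + 5·3
1 = 5·17 − 6·14
1 = −6·38808 + 13697·17
So 17·13697 ≡ 1 (mod 38808), hence d = 13697.

13697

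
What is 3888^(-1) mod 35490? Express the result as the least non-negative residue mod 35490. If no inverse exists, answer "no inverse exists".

Euclidean algorithm on 35490, 3888:
35490 = 9·3888 + 498
3888 = 7·498 + 402
498 = 1·402 + 96
402 = 4·96 + 18
96 = 5·18 + 6
18 = 3·6 + 0
gcd(3888, 35490) = 6 ≠ 1, so 3888 has no multiplicative inverse modulo 35490.

no inverse exists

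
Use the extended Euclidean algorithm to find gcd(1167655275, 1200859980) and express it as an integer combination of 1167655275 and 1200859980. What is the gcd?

Euclidean algorithm:
1200859980 = 1*1167655275 + 33204705
1167655275 = 35*33204705 + 5490600
33204705 = 6*5490600 + 261105
5490600 = 21*261105 + 7395
261105 = 35*7395 + 2280
7395 = 3*2280 + 555
2280 = 4*555 + 60
555 = 9*60 + 15
60 = 4*15 + 0
gcd(1167655275, 1200859980) = 15.
Back-substituting:
15 = 555 − 9·60
15 = −9·2280 + 37·555
15 = 37·7395 − 120·2280
15 = −120·261105 + 4237·7395
15 = 4237·5490600 − 89097·261105
15 = −89097·33204705 + 538819·5490600
15 = 538819·1167655275 − 18947762·33204705
15 = −18947762·1200859980 + 19486581·1167655275
So 15 = (-18947762)·1200859980 + (19486581)·1167655275.

15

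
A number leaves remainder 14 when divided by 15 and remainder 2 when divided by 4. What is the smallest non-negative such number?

Write x = 14 + 15·k. Then 15·k ≡ 2 − 14 ≡ 0 (mod 4).
Need 15⁻¹ mod 4. Extended Euclid on (4, 3):
4 = 1×3 + 1
3 = 3×1 + 0
Back-substitute:
1 = 4 − 3
15⁻¹ ≡ 3 (mod 4), so k ≡ 3·0 ≡ 0 (mod 4).
x = 14 + 15·0 = 14.

14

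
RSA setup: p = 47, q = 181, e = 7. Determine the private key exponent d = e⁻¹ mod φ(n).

φ(n) = (p−1)(q−1) = 46·180 = 8280.
Need d with 7·d ≡ 1 (mod 8280). Apply the extended Euclidean algorithm:
8280 = 1182*7 + 6
7 = 1*6 + 1
6 = 6*1 + 0
Back-substitute:
1 = 7 − 6
1 = −8280 + 1183·7
So 7·1183 ≡ 1 (mod 8280), hence d = 1183.

1183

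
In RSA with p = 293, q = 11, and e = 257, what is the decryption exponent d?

φ(n) = (p−1)(q−1) = 292·10 = 2920.
Need d with 257·d ≡ 1 (mod 2920). Apply the extended Euclidean algorithm:
2920 = 11×257 + 93
257 = 2×93 + 71
93 = 1×71 + 22
71 = 3×22 + 5
22 = 4×5 + 2
5 = 2×2 + 1
2 = 2×1 + 0
Back-substitute:
1 = 5 − 2·2
1 = −2·22 + 9·5
1 = 9·71 − 29·22
1 = −29·93 + 38·71
1 = 38·257 − 105·93
1 = −105·2920 + 1193·257
So 257·1193 ≡ 1 (mod 2920), hence d = 1193.

1193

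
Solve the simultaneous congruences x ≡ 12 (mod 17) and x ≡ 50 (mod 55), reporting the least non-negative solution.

Write x = 12 + 17·k. Then 17·k ≡ 50 − 12 ≡ 38 (mod 55).
Need 17⁻¹ mod 55. Extended Euclid on (55, 17):
55 = 3·17 + 4
17 = 4·4 + 1
4 = 4·1 + 0
Back-substitute:
1 = 17 − 4·4
1 = −4·55 + 13·17
17⁻¹ ≡ 13 (mod 55), so k ≡ 13·38 ≡ 54 (mod 55).
x = 12 + 17·54 = 930.

930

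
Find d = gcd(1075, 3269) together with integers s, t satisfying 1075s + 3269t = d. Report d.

1

Euclidean algorithm:
3269 = 3×1075 + 44
1075 = 24×44 + 19
44 = 2×19 + 6
19 = 3×6 + 1
6 = 6×1 + 0
gcd(1075, 3269) = 1.
Back-substituting:
1 = 19 − 3·6
1 = −3·44 + 7·19
1 = 7·1075 − 171·44
1 = −171·3269 + 520·1075
So 1 = (-171)·3269 + (520)·1075.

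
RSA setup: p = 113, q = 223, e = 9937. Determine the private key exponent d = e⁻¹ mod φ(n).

12721

φ(n) = (p−1)(q−1) = 112·222 = 24864.
Need d with 9937·d ≡ 1 (mod 24864). Apply the extended Euclidean algorithm:
24864 = 2*9937 + 4990
9937 = 1*4990 + 4947
4990 = 1*4947 + 43
4947 = 115*43 + 2
43 = 21*2 + 1
2 = 2*1 + 0
Back-substitute:
1 = 43 − 21·2
1 = −21·4947 + 2416·43
1 = 2416·4990 − 2437·4947
1 = −2437·9937 + 4853·4990
1 = 4853·24864 − 12143·9937
So 9937·(-12143) ≡ 1 (mod 24864), hence d ≡ -12143 ≡ 12721 (mod 24864).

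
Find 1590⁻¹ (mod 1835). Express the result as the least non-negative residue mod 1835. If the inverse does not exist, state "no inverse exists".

no inverse exists

Euclidean algorithm on 1835, 1590:
1835 = 1×1590 + 245
1590 = 6×245 + 120
245 = 2×120 + 5
120 = 24×5 + 0
gcd(1590, 1835) = 5 ≠ 1, so 1590 has no multiplicative inverse modulo 1835.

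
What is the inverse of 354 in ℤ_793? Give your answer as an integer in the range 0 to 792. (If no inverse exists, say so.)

737

Extended Euclidean algorithm:
793 = 2×354 + 85
354 = 4×85 + 14
85 = 6×14 + 1
14 = 14×1 + 0
The gcd is 1. Working backward:
1 = 85 − 6·14
1 = −6·354 + 25·85
1 = 25·793 − 56·354
Thus 354·(-56) ≡ 1 (mod 793); reducing, -56 mod 793 = 737.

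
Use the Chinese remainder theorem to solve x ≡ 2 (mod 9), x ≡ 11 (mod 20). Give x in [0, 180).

Write x = 2 + 9·k. Then 9·k ≡ 11 − 2 ≡ 9 (mod 20).
Need 9⁻¹ mod 20. Extended Euclid on (20, 9):
20 = 2*9 + 2
9 = 4*2 + 1
2 = 2*1 + 0
Back-substitute:
1 = 9 − 4·2
1 = −4·20 + 9·9
9⁻¹ ≡ 9 (mod 20), so k ≡ 9·9 ≡ 1 (mod 20).
x = 2 + 9·1 = 11.

11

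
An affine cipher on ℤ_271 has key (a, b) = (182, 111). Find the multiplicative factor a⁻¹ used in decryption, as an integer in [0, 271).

Apply the Euclidean algorithm to 271 and 182:
271 = 1×182 + 89
182 = 2×89 + 4
89 = 22×4 + 1
4 = 4×1 + 0
Since gcd(182, 271) = 1, back-substitute to write 1 as a combination:
1 = 89 − 22·4
1 = −22·182 + 45·89
1 = 45·271 − 67·182
Thus 182·(-67) ≡ 1 (mod 271); reducing, -67 mod 271 = 204.

204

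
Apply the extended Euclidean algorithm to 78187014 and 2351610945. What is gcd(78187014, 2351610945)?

Euclidean algorithm:
2351610945 = 30*78187014 + 6000525
78187014 = 13*6000525 + 180189
6000525 = 33*180189 + 54288
180189 = 3*54288 + 17325
54288 = 3*17325 + 2313
17325 = 7*2313 + 1134
2313 = 2*1134 + 45
1134 = 25*45 + 9
45 = 5*9 + 0
gcd(78187014, 2351610945) = 9.
Working backward:
9 = 1134 − 25·45
9 = −25·2313 + 51·1134
9 = 51·17325 − 382·2313
9 = −382·54288 + 1197·17325
9 = 1197·180189 − 3973·54288
9 = −3973·6000525 + 132306·180189
9 = 132306·78187014 − 1723951·6000525
9 = −1723951·2351610945 + 51850836·78187014
So 9 = (-1723951)·2351610945 + (51850836)·78187014.

9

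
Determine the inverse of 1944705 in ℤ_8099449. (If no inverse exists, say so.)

Run Euclid on (8099449, 1944705):
8099449 = 4×1944705 + 320629
1944705 = 6×320629 + 20931
320629 = 15×20931 + 6664
20931 = 3×6664 + 939
6664 = 7×939 + 91
939 = 10×91 + 29
91 = 3×29 + 4
29 = 7×4 + 1
4 = 4×1 + 0
Since gcd(1944705, 8099449) = 1, back-substitute to write 1 as a combination:
1 = 29 − 7·4
1 = −7·91 + 22·29
1 = 22·939 − 227·91
1 = −227·6664 + 1611·939
1 = 1611·20931 − 5060·6664
1 = −5060·320629 + 77511·20931
1 = 77511·1944705 − 470126·320629
1 = −470126·8099449 + 1958015·1944705
So 1944705·1958015 ≡ 1 (mod 8099449).

1958015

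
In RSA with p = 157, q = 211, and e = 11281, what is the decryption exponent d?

φ(n) = (p−1)(q−1) = 156·210 = 32760.
Need d with 11281·d ≡ 1 (mod 32760). Apply the extended Euclidean algorithm:
32760 = 2·11281 + 10198
11281 = 1·10198 + 1083
10198 = 9·1083 + 451
1083 = 2·451 + 181
451 = 2·181 + 89
181 = 2·89 + 3
89 = 29·3 + 2
3 = 1·2 + 1
2 = 2·1 + 0
Back-substitute:
1 = 3 − 2
1 = −89 + 30·3
1 = 30·181 − 61·89
1 = −61·451 + 152·181
1 = 152·1083 − 365·451
1 = −365·10198 + 3437·1083
1 = 3437·11281 − 3802·10198
1 = −3802·32760 + 11041·11281
So 11281·11041 ≡ 1 (mod 32760), hence d = 11041.

11041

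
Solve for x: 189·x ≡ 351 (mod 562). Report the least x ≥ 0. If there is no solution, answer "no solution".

323

First find gcd(189, 562):
562 = 2×189 + 184
189 = 1×184 + 5
184 = 36×5 + 4
5 = 1×4 + 1
4 = 4×1 + 0
gcd = 1, so a unique solution mod 562 exists.
Back-substitute for the Bézout coefficients:
1 = 5 − 4
1 = −184 + 37·5
1 = 37·189 − 38·184
1 = −38·562 + 113·189
So 189·(113) ≡ 1 (mod 562), giving 189⁻¹ ≡ 113.
x ≡ 189⁻¹·351 ≡ 113·351 ≡ 323 (mod 562).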